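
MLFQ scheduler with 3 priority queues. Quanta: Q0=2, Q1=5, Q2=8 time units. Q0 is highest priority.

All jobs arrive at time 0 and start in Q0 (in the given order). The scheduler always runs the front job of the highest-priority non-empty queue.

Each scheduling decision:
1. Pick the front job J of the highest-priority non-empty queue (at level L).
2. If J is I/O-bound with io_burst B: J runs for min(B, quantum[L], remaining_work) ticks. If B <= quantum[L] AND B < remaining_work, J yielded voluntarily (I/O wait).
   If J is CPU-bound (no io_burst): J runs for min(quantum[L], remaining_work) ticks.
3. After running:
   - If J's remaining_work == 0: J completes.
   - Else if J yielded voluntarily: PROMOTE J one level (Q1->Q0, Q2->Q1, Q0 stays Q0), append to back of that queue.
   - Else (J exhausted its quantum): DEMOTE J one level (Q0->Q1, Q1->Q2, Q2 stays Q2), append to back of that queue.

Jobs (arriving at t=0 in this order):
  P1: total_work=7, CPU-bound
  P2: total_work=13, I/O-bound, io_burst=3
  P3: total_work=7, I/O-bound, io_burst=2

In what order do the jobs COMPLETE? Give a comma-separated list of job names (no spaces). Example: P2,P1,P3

t=0-2: P1@Q0 runs 2, rem=5, quantum used, demote→Q1. Q0=[P2,P3] Q1=[P1] Q2=[]
t=2-4: P2@Q0 runs 2, rem=11, quantum used, demote→Q1. Q0=[P3] Q1=[P1,P2] Q2=[]
t=4-6: P3@Q0 runs 2, rem=5, I/O yield, promote→Q0. Q0=[P3] Q1=[P1,P2] Q2=[]
t=6-8: P3@Q0 runs 2, rem=3, I/O yield, promote→Q0. Q0=[P3] Q1=[P1,P2] Q2=[]
t=8-10: P3@Q0 runs 2, rem=1, I/O yield, promote→Q0. Q0=[P3] Q1=[P1,P2] Q2=[]
t=10-11: P3@Q0 runs 1, rem=0, completes. Q0=[] Q1=[P1,P2] Q2=[]
t=11-16: P1@Q1 runs 5, rem=0, completes. Q0=[] Q1=[P2] Q2=[]
t=16-19: P2@Q1 runs 3, rem=8, I/O yield, promote→Q0. Q0=[P2] Q1=[] Q2=[]
t=19-21: P2@Q0 runs 2, rem=6, quantum used, demote→Q1. Q0=[] Q1=[P2] Q2=[]
t=21-24: P2@Q1 runs 3, rem=3, I/O yield, promote→Q0. Q0=[P2] Q1=[] Q2=[]
t=24-26: P2@Q0 runs 2, rem=1, quantum used, demote→Q1. Q0=[] Q1=[P2] Q2=[]
t=26-27: P2@Q1 runs 1, rem=0, completes. Q0=[] Q1=[] Q2=[]

Answer: P3,P1,P2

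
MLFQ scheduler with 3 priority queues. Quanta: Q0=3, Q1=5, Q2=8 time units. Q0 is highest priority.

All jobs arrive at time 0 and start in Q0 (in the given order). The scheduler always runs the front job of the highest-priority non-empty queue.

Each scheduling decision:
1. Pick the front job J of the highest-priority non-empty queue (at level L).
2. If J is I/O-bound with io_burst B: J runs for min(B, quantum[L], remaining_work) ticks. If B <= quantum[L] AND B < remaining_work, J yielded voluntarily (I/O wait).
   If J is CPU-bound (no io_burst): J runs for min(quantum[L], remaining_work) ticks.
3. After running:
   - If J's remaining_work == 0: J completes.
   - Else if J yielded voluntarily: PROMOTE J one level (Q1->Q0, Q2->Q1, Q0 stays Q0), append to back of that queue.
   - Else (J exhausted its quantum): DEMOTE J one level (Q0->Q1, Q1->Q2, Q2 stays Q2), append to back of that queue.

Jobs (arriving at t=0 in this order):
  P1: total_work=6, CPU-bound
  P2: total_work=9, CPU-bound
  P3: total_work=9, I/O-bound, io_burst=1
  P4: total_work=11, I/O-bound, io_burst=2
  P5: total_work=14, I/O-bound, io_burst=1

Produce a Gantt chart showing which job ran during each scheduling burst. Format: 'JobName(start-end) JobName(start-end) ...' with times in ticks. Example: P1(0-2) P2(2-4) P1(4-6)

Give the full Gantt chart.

Answer: P1(0-3) P2(3-6) P3(6-7) P4(7-9) P5(9-10) P3(10-11) P4(11-13) P5(13-14) P3(14-15) P4(15-17) P5(17-18) P3(18-19) P4(19-21) P5(21-22) P3(22-23) P4(23-25) P5(25-26) P3(26-27) P4(27-28) P5(28-29) P3(29-30) P5(30-31) P3(31-32) P5(32-33) P3(33-34) P5(34-35) P5(35-36) P5(36-37) P5(37-38) P5(38-39) P5(39-40) P1(40-43) P2(43-48) P2(48-49)

Derivation:
t=0-3: P1@Q0 runs 3, rem=3, quantum used, demote→Q1. Q0=[P2,P3,P4,P5] Q1=[P1] Q2=[]
t=3-6: P2@Q0 runs 3, rem=6, quantum used, demote→Q1. Q0=[P3,P4,P5] Q1=[P1,P2] Q2=[]
t=6-7: P3@Q0 runs 1, rem=8, I/O yield, promote→Q0. Q0=[P4,P5,P3] Q1=[P1,P2] Q2=[]
t=7-9: P4@Q0 runs 2, rem=9, I/O yield, promote→Q0. Q0=[P5,P3,P4] Q1=[P1,P2] Q2=[]
t=9-10: P5@Q0 runs 1, rem=13, I/O yield, promote→Q0. Q0=[P3,P4,P5] Q1=[P1,P2] Q2=[]
t=10-11: P3@Q0 runs 1, rem=7, I/O yield, promote→Q0. Q0=[P4,P5,P3] Q1=[P1,P2] Q2=[]
t=11-13: P4@Q0 runs 2, rem=7, I/O yield, promote→Q0. Q0=[P5,P3,P4] Q1=[P1,P2] Q2=[]
t=13-14: P5@Q0 runs 1, rem=12, I/O yield, promote→Q0. Q0=[P3,P4,P5] Q1=[P1,P2] Q2=[]
t=14-15: P3@Q0 runs 1, rem=6, I/O yield, promote→Q0. Q0=[P4,P5,P3] Q1=[P1,P2] Q2=[]
t=15-17: P4@Q0 runs 2, rem=5, I/O yield, promote→Q0. Q0=[P5,P3,P4] Q1=[P1,P2] Q2=[]
t=17-18: P5@Q0 runs 1, rem=11, I/O yield, promote→Q0. Q0=[P3,P4,P5] Q1=[P1,P2] Q2=[]
t=18-19: P3@Q0 runs 1, rem=5, I/O yield, promote→Q0. Q0=[P4,P5,P3] Q1=[P1,P2] Q2=[]
t=19-21: P4@Q0 runs 2, rem=3, I/O yield, promote→Q0. Q0=[P5,P3,P4] Q1=[P1,P2] Q2=[]
t=21-22: P5@Q0 runs 1, rem=10, I/O yield, promote→Q0. Q0=[P3,P4,P5] Q1=[P1,P2] Q2=[]
t=22-23: P3@Q0 runs 1, rem=4, I/O yield, promote→Q0. Q0=[P4,P5,P3] Q1=[P1,P2] Q2=[]
t=23-25: P4@Q0 runs 2, rem=1, I/O yield, promote→Q0. Q0=[P5,P3,P4] Q1=[P1,P2] Q2=[]
t=25-26: P5@Q0 runs 1, rem=9, I/O yield, promote→Q0. Q0=[P3,P4,P5] Q1=[P1,P2] Q2=[]
t=26-27: P3@Q0 runs 1, rem=3, I/O yield, promote→Q0. Q0=[P4,P5,P3] Q1=[P1,P2] Q2=[]
t=27-28: P4@Q0 runs 1, rem=0, completes. Q0=[P5,P3] Q1=[P1,P2] Q2=[]
t=28-29: P5@Q0 runs 1, rem=8, I/O yield, promote→Q0. Q0=[P3,P5] Q1=[P1,P2] Q2=[]
t=29-30: P3@Q0 runs 1, rem=2, I/O yield, promote→Q0. Q0=[P5,P3] Q1=[P1,P2] Q2=[]
t=30-31: P5@Q0 runs 1, rem=7, I/O yield, promote→Q0. Q0=[P3,P5] Q1=[P1,P2] Q2=[]
t=31-32: P3@Q0 runs 1, rem=1, I/O yield, promote→Q0. Q0=[P5,P3] Q1=[P1,P2] Q2=[]
t=32-33: P5@Q0 runs 1, rem=6, I/O yield, promote→Q0. Q0=[P3,P5] Q1=[P1,P2] Q2=[]
t=33-34: P3@Q0 runs 1, rem=0, completes. Q0=[P5] Q1=[P1,P2] Q2=[]
t=34-35: P5@Q0 runs 1, rem=5, I/O yield, promote→Q0. Q0=[P5] Q1=[P1,P2] Q2=[]
t=35-36: P5@Q0 runs 1, rem=4, I/O yield, promote→Q0. Q0=[P5] Q1=[P1,P2] Q2=[]
t=36-37: P5@Q0 runs 1, rem=3, I/O yield, promote→Q0. Q0=[P5] Q1=[P1,P2] Q2=[]
t=37-38: P5@Q0 runs 1, rem=2, I/O yield, promote→Q0. Q0=[P5] Q1=[P1,P2] Q2=[]
t=38-39: P5@Q0 runs 1, rem=1, I/O yield, promote→Q0. Q0=[P5] Q1=[P1,P2] Q2=[]
t=39-40: P5@Q0 runs 1, rem=0, completes. Q0=[] Q1=[P1,P2] Q2=[]
t=40-43: P1@Q1 runs 3, rem=0, completes. Q0=[] Q1=[P2] Q2=[]
t=43-48: P2@Q1 runs 5, rem=1, quantum used, demote→Q2. Q0=[] Q1=[] Q2=[P2]
t=48-49: P2@Q2 runs 1, rem=0, completes. Q0=[] Q1=[] Q2=[]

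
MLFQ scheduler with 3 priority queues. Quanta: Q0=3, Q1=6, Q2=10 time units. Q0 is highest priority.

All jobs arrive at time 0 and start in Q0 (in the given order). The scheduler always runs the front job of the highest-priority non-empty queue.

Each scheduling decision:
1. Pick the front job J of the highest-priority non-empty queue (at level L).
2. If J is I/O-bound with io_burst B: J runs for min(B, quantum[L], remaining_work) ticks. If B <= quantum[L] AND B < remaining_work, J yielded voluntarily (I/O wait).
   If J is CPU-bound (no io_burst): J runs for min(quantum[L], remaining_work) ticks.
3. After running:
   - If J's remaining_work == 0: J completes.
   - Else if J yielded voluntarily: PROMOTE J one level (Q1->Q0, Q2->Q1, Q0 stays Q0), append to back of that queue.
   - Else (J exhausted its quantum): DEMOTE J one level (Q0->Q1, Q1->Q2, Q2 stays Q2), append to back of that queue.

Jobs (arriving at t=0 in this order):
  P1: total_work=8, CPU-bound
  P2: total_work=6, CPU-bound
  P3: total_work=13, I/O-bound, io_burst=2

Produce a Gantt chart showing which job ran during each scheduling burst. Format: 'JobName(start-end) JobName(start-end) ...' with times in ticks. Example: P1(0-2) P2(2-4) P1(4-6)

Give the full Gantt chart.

Answer: P1(0-3) P2(3-6) P3(6-8) P3(8-10) P3(10-12) P3(12-14) P3(14-16) P3(16-18) P3(18-19) P1(19-24) P2(24-27)

Derivation:
t=0-3: P1@Q0 runs 3, rem=5, quantum used, demote→Q1. Q0=[P2,P3] Q1=[P1] Q2=[]
t=3-6: P2@Q0 runs 3, rem=3, quantum used, demote→Q1. Q0=[P3] Q1=[P1,P2] Q2=[]
t=6-8: P3@Q0 runs 2, rem=11, I/O yield, promote→Q0. Q0=[P3] Q1=[P1,P2] Q2=[]
t=8-10: P3@Q0 runs 2, rem=9, I/O yield, promote→Q0. Q0=[P3] Q1=[P1,P2] Q2=[]
t=10-12: P3@Q0 runs 2, rem=7, I/O yield, promote→Q0. Q0=[P3] Q1=[P1,P2] Q2=[]
t=12-14: P3@Q0 runs 2, rem=5, I/O yield, promote→Q0. Q0=[P3] Q1=[P1,P2] Q2=[]
t=14-16: P3@Q0 runs 2, rem=3, I/O yield, promote→Q0. Q0=[P3] Q1=[P1,P2] Q2=[]
t=16-18: P3@Q0 runs 2, rem=1, I/O yield, promote→Q0. Q0=[P3] Q1=[P1,P2] Q2=[]
t=18-19: P3@Q0 runs 1, rem=0, completes. Q0=[] Q1=[P1,P2] Q2=[]
t=19-24: P1@Q1 runs 5, rem=0, completes. Q0=[] Q1=[P2] Q2=[]
t=24-27: P2@Q1 runs 3, rem=0, completes. Q0=[] Q1=[] Q2=[]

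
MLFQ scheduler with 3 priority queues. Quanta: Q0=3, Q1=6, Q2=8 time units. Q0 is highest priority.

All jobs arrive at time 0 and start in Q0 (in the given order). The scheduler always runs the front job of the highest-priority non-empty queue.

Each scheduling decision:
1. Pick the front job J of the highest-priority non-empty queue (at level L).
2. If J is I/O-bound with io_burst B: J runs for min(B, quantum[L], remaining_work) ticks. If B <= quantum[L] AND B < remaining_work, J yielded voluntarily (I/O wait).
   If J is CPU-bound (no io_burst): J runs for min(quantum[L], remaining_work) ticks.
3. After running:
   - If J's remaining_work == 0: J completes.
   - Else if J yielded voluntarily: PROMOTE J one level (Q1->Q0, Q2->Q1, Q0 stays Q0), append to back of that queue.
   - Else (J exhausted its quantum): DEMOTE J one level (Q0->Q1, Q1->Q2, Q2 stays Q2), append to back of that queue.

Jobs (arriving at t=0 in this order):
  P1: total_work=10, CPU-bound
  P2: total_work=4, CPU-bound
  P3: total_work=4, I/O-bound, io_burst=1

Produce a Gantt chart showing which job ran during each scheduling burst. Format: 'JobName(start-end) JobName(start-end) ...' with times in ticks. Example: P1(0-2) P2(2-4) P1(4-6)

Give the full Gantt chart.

t=0-3: P1@Q0 runs 3, rem=7, quantum used, demote→Q1. Q0=[P2,P3] Q1=[P1] Q2=[]
t=3-6: P2@Q0 runs 3, rem=1, quantum used, demote→Q1. Q0=[P3] Q1=[P1,P2] Q2=[]
t=6-7: P3@Q0 runs 1, rem=3, I/O yield, promote→Q0. Q0=[P3] Q1=[P1,P2] Q2=[]
t=7-8: P3@Q0 runs 1, rem=2, I/O yield, promote→Q0. Q0=[P3] Q1=[P1,P2] Q2=[]
t=8-9: P3@Q0 runs 1, rem=1, I/O yield, promote→Q0. Q0=[P3] Q1=[P1,P2] Q2=[]
t=9-10: P3@Q0 runs 1, rem=0, completes. Q0=[] Q1=[P1,P2] Q2=[]
t=10-16: P1@Q1 runs 6, rem=1, quantum used, demote→Q2. Q0=[] Q1=[P2] Q2=[P1]
t=16-17: P2@Q1 runs 1, rem=0, completes. Q0=[] Q1=[] Q2=[P1]
t=17-18: P1@Q2 runs 1, rem=0, completes. Q0=[] Q1=[] Q2=[]

Answer: P1(0-3) P2(3-6) P3(6-7) P3(7-8) P3(8-9) P3(9-10) P1(10-16) P2(16-17) P1(17-18)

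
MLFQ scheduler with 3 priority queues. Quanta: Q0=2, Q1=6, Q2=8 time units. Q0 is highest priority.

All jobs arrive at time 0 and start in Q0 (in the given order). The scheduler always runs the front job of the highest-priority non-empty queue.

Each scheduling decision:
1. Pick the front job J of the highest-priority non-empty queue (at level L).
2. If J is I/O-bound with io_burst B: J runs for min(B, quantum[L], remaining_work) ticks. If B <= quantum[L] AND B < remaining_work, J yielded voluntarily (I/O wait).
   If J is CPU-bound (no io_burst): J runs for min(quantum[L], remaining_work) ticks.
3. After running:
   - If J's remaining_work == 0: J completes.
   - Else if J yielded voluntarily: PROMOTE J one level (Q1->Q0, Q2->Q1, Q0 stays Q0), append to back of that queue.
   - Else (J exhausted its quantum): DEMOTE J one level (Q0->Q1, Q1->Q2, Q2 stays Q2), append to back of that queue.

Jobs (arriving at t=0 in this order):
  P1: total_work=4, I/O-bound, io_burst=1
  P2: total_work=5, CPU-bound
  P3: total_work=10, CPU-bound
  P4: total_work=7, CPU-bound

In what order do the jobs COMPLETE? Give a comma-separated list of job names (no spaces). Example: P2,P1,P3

Answer: P1,P2,P4,P3

Derivation:
t=0-1: P1@Q0 runs 1, rem=3, I/O yield, promote→Q0. Q0=[P2,P3,P4,P1] Q1=[] Q2=[]
t=1-3: P2@Q0 runs 2, rem=3, quantum used, demote→Q1. Q0=[P3,P4,P1] Q1=[P2] Q2=[]
t=3-5: P3@Q0 runs 2, rem=8, quantum used, demote→Q1. Q0=[P4,P1] Q1=[P2,P3] Q2=[]
t=5-7: P4@Q0 runs 2, rem=5, quantum used, demote→Q1. Q0=[P1] Q1=[P2,P3,P4] Q2=[]
t=7-8: P1@Q0 runs 1, rem=2, I/O yield, promote→Q0. Q0=[P1] Q1=[P2,P3,P4] Q2=[]
t=8-9: P1@Q0 runs 1, rem=1, I/O yield, promote→Q0. Q0=[P1] Q1=[P2,P3,P4] Q2=[]
t=9-10: P1@Q0 runs 1, rem=0, completes. Q0=[] Q1=[P2,P3,P4] Q2=[]
t=10-13: P2@Q1 runs 3, rem=0, completes. Q0=[] Q1=[P3,P4] Q2=[]
t=13-19: P3@Q1 runs 6, rem=2, quantum used, demote→Q2. Q0=[] Q1=[P4] Q2=[P3]
t=19-24: P4@Q1 runs 5, rem=0, completes. Q0=[] Q1=[] Q2=[P3]
t=24-26: P3@Q2 runs 2, rem=0, completes. Q0=[] Q1=[] Q2=[]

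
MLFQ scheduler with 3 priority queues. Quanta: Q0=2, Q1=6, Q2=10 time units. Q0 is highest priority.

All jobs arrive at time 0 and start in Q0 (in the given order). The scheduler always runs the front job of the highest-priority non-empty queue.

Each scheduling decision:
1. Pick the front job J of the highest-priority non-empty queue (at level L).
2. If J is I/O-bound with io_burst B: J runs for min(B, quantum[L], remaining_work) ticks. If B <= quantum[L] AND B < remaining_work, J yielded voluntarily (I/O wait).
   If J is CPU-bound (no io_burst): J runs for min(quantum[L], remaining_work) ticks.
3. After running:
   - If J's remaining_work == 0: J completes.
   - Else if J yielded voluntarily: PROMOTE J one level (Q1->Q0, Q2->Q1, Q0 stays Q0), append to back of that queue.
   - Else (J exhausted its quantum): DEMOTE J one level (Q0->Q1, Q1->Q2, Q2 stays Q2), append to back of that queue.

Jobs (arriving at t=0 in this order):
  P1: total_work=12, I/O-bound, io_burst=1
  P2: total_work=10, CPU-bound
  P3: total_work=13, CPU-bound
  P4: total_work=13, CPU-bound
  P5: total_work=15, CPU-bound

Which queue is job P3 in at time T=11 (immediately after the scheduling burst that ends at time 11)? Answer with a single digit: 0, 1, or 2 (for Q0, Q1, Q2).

t=0-1: P1@Q0 runs 1, rem=11, I/O yield, promote→Q0. Q0=[P2,P3,P4,P5,P1] Q1=[] Q2=[]
t=1-3: P2@Q0 runs 2, rem=8, quantum used, demote→Q1. Q0=[P3,P4,P5,P1] Q1=[P2] Q2=[]
t=3-5: P3@Q0 runs 2, rem=11, quantum used, demote→Q1. Q0=[P4,P5,P1] Q1=[P2,P3] Q2=[]
t=5-7: P4@Q0 runs 2, rem=11, quantum used, demote→Q1. Q0=[P5,P1] Q1=[P2,P3,P4] Q2=[]
t=7-9: P5@Q0 runs 2, rem=13, quantum used, demote→Q1. Q0=[P1] Q1=[P2,P3,P4,P5] Q2=[]
t=9-10: P1@Q0 runs 1, rem=10, I/O yield, promote→Q0. Q0=[P1] Q1=[P2,P3,P4,P5] Q2=[]
t=10-11: P1@Q0 runs 1, rem=9, I/O yield, promote→Q0. Q0=[P1] Q1=[P2,P3,P4,P5] Q2=[]
t=11-12: P1@Q0 runs 1, rem=8, I/O yield, promote→Q0. Q0=[P1] Q1=[P2,P3,P4,P5] Q2=[]
t=12-13: P1@Q0 runs 1, rem=7, I/O yield, promote→Q0. Q0=[P1] Q1=[P2,P3,P4,P5] Q2=[]
t=13-14: P1@Q0 runs 1, rem=6, I/O yield, promote→Q0. Q0=[P1] Q1=[P2,P3,P4,P5] Q2=[]
t=14-15: P1@Q0 runs 1, rem=5, I/O yield, promote→Q0. Q0=[P1] Q1=[P2,P3,P4,P5] Q2=[]
t=15-16: P1@Q0 runs 1, rem=4, I/O yield, promote→Q0. Q0=[P1] Q1=[P2,P3,P4,P5] Q2=[]
t=16-17: P1@Q0 runs 1, rem=3, I/O yield, promote→Q0. Q0=[P1] Q1=[P2,P3,P4,P5] Q2=[]
t=17-18: P1@Q0 runs 1, rem=2, I/O yield, promote→Q0. Q0=[P1] Q1=[P2,P3,P4,P5] Q2=[]
t=18-19: P1@Q0 runs 1, rem=1, I/O yield, promote→Q0. Q0=[P1] Q1=[P2,P3,P4,P5] Q2=[]
t=19-20: P1@Q0 runs 1, rem=0, completes. Q0=[] Q1=[P2,P3,P4,P5] Q2=[]
t=20-26: P2@Q1 runs 6, rem=2, quantum used, demote→Q2. Q0=[] Q1=[P3,P4,P5] Q2=[P2]
t=26-32: P3@Q1 runs 6, rem=5, quantum used, demote→Q2. Q0=[] Q1=[P4,P5] Q2=[P2,P3]
t=32-38: P4@Q1 runs 6, rem=5, quantum used, demote→Q2. Q0=[] Q1=[P5] Q2=[P2,P3,P4]
t=38-44: P5@Q1 runs 6, rem=7, quantum used, demote→Q2. Q0=[] Q1=[] Q2=[P2,P3,P4,P5]
t=44-46: P2@Q2 runs 2, rem=0, completes. Q0=[] Q1=[] Q2=[P3,P4,P5]
t=46-51: P3@Q2 runs 5, rem=0, completes. Q0=[] Q1=[] Q2=[P4,P5]
t=51-56: P4@Q2 runs 5, rem=0, completes. Q0=[] Q1=[] Q2=[P5]
t=56-63: P5@Q2 runs 7, rem=0, completes. Q0=[] Q1=[] Q2=[]

Answer: 1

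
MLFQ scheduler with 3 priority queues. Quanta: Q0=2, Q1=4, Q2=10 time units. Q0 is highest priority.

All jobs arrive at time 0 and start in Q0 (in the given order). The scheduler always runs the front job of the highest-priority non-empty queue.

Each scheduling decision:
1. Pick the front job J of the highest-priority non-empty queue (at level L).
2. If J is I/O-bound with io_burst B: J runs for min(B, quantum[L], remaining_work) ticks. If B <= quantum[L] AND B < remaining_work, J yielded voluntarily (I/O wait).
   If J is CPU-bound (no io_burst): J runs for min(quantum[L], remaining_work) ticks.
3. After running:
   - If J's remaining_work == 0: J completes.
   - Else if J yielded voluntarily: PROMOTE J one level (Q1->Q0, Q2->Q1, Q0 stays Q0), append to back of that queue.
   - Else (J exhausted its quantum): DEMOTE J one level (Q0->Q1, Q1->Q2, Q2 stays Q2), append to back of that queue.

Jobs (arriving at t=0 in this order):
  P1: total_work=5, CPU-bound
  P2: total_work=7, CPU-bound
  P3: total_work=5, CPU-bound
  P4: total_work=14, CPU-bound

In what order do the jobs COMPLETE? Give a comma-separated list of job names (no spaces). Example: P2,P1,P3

Answer: P1,P3,P2,P4

Derivation:
t=0-2: P1@Q0 runs 2, rem=3, quantum used, demote→Q1. Q0=[P2,P3,P4] Q1=[P1] Q2=[]
t=2-4: P2@Q0 runs 2, rem=5, quantum used, demote→Q1. Q0=[P3,P4] Q1=[P1,P2] Q2=[]
t=4-6: P3@Q0 runs 2, rem=3, quantum used, demote→Q1. Q0=[P4] Q1=[P1,P2,P3] Q2=[]
t=6-8: P4@Q0 runs 2, rem=12, quantum used, demote→Q1. Q0=[] Q1=[P1,P2,P3,P4] Q2=[]
t=8-11: P1@Q1 runs 3, rem=0, completes. Q0=[] Q1=[P2,P3,P4] Q2=[]
t=11-15: P2@Q1 runs 4, rem=1, quantum used, demote→Q2. Q0=[] Q1=[P3,P4] Q2=[P2]
t=15-18: P3@Q1 runs 3, rem=0, completes. Q0=[] Q1=[P4] Q2=[P2]
t=18-22: P4@Q1 runs 4, rem=8, quantum used, demote→Q2. Q0=[] Q1=[] Q2=[P2,P4]
t=22-23: P2@Q2 runs 1, rem=0, completes. Q0=[] Q1=[] Q2=[P4]
t=23-31: P4@Q2 runs 8, rem=0, completes. Q0=[] Q1=[] Q2=[]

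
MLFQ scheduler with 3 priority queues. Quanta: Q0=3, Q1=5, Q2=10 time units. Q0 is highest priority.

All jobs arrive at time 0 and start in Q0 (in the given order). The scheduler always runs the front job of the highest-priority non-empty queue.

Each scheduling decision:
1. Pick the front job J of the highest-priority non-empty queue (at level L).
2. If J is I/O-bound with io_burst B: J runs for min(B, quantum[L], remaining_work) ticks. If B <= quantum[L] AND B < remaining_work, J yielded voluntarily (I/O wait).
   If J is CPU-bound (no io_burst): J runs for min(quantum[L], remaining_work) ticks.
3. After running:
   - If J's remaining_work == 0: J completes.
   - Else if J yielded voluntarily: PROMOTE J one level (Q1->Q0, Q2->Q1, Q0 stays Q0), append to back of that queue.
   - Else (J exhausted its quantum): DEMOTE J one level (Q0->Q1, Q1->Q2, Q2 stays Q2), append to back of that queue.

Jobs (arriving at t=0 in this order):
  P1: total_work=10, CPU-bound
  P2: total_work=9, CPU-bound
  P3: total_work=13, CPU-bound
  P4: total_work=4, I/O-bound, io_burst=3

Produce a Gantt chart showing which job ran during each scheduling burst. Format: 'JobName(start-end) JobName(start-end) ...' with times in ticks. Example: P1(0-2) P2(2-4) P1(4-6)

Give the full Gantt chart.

t=0-3: P1@Q0 runs 3, rem=7, quantum used, demote→Q1. Q0=[P2,P3,P4] Q1=[P1] Q2=[]
t=3-6: P2@Q0 runs 3, rem=6, quantum used, demote→Q1. Q0=[P3,P4] Q1=[P1,P2] Q2=[]
t=6-9: P3@Q0 runs 3, rem=10, quantum used, demote→Q1. Q0=[P4] Q1=[P1,P2,P3] Q2=[]
t=9-12: P4@Q0 runs 3, rem=1, I/O yield, promote→Q0. Q0=[P4] Q1=[P1,P2,P3] Q2=[]
t=12-13: P4@Q0 runs 1, rem=0, completes. Q0=[] Q1=[P1,P2,P3] Q2=[]
t=13-18: P1@Q1 runs 5, rem=2, quantum used, demote→Q2. Q0=[] Q1=[P2,P3] Q2=[P1]
t=18-23: P2@Q1 runs 5, rem=1, quantum used, demote→Q2. Q0=[] Q1=[P3] Q2=[P1,P2]
t=23-28: P3@Q1 runs 5, rem=5, quantum used, demote→Q2. Q0=[] Q1=[] Q2=[P1,P2,P3]
t=28-30: P1@Q2 runs 2, rem=0, completes. Q0=[] Q1=[] Q2=[P2,P3]
t=30-31: P2@Q2 runs 1, rem=0, completes. Q0=[] Q1=[] Q2=[P3]
t=31-36: P3@Q2 runs 5, rem=0, completes. Q0=[] Q1=[] Q2=[]

Answer: P1(0-3) P2(3-6) P3(6-9) P4(9-12) P4(12-13) P1(13-18) P2(18-23) P3(23-28) P1(28-30) P2(30-31) P3(31-36)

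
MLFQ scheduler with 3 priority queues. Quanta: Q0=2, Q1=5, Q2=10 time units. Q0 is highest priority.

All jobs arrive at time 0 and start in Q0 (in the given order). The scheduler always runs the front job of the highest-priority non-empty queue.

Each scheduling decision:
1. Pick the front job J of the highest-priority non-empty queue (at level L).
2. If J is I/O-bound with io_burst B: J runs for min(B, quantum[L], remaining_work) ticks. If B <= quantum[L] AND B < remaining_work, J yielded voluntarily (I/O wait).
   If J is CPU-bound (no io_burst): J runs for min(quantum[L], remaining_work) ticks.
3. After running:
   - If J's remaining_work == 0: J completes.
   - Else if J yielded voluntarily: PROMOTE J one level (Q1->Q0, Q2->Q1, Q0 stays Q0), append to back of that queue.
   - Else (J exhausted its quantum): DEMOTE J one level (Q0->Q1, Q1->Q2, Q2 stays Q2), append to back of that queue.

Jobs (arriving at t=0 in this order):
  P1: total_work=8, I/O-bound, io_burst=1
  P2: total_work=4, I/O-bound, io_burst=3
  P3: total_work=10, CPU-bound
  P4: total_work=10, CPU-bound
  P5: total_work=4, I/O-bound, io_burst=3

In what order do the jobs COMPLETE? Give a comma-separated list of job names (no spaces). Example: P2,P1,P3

t=0-1: P1@Q0 runs 1, rem=7, I/O yield, promote→Q0. Q0=[P2,P3,P4,P5,P1] Q1=[] Q2=[]
t=1-3: P2@Q0 runs 2, rem=2, quantum used, demote→Q1. Q0=[P3,P4,P5,P1] Q1=[P2] Q2=[]
t=3-5: P3@Q0 runs 2, rem=8, quantum used, demote→Q1. Q0=[P4,P5,P1] Q1=[P2,P3] Q2=[]
t=5-7: P4@Q0 runs 2, rem=8, quantum used, demote→Q1. Q0=[P5,P1] Q1=[P2,P3,P4] Q2=[]
t=7-9: P5@Q0 runs 2, rem=2, quantum used, demote→Q1. Q0=[P1] Q1=[P2,P3,P4,P5] Q2=[]
t=9-10: P1@Q0 runs 1, rem=6, I/O yield, promote→Q0. Q0=[P1] Q1=[P2,P3,P4,P5] Q2=[]
t=10-11: P1@Q0 runs 1, rem=5, I/O yield, promote→Q0. Q0=[P1] Q1=[P2,P3,P4,P5] Q2=[]
t=11-12: P1@Q0 runs 1, rem=4, I/O yield, promote→Q0. Q0=[P1] Q1=[P2,P3,P4,P5] Q2=[]
t=12-13: P1@Q0 runs 1, rem=3, I/O yield, promote→Q0. Q0=[P1] Q1=[P2,P3,P4,P5] Q2=[]
t=13-14: P1@Q0 runs 1, rem=2, I/O yield, promote→Q0. Q0=[P1] Q1=[P2,P3,P4,P5] Q2=[]
t=14-15: P1@Q0 runs 1, rem=1, I/O yield, promote→Q0. Q0=[P1] Q1=[P2,P3,P4,P5] Q2=[]
t=15-16: P1@Q0 runs 1, rem=0, completes. Q0=[] Q1=[P2,P3,P4,P5] Q2=[]
t=16-18: P2@Q1 runs 2, rem=0, completes. Q0=[] Q1=[P3,P4,P5] Q2=[]
t=18-23: P3@Q1 runs 5, rem=3, quantum used, demote→Q2. Q0=[] Q1=[P4,P5] Q2=[P3]
t=23-28: P4@Q1 runs 5, rem=3, quantum used, demote→Q2. Q0=[] Q1=[P5] Q2=[P3,P4]
t=28-30: P5@Q1 runs 2, rem=0, completes. Q0=[] Q1=[] Q2=[P3,P4]
t=30-33: P3@Q2 runs 3, rem=0, completes. Q0=[] Q1=[] Q2=[P4]
t=33-36: P4@Q2 runs 3, rem=0, completes. Q0=[] Q1=[] Q2=[]

Answer: P1,P2,P5,P3,P4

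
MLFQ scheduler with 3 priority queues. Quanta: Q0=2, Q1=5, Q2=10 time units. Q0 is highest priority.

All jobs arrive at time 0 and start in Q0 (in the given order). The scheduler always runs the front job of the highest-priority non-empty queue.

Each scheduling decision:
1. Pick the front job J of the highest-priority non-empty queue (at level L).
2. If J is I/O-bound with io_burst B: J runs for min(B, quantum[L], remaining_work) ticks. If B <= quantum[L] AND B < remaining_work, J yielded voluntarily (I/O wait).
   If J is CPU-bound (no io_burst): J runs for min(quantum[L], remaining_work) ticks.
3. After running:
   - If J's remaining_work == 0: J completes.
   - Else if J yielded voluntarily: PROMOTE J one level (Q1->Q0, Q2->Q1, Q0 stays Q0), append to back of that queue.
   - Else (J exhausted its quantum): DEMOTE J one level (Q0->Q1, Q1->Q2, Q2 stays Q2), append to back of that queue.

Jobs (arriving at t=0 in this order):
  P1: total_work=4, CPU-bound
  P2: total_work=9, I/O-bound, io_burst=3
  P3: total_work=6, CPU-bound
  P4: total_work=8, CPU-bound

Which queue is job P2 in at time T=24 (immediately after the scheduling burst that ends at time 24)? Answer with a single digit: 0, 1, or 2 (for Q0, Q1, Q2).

t=0-2: P1@Q0 runs 2, rem=2, quantum used, demote→Q1. Q0=[P2,P3,P4] Q1=[P1] Q2=[]
t=2-4: P2@Q0 runs 2, rem=7, quantum used, demote→Q1. Q0=[P3,P4] Q1=[P1,P2] Q2=[]
t=4-6: P3@Q0 runs 2, rem=4, quantum used, demote→Q1. Q0=[P4] Q1=[P1,P2,P3] Q2=[]
t=6-8: P4@Q0 runs 2, rem=6, quantum used, demote→Q1. Q0=[] Q1=[P1,P2,P3,P4] Q2=[]
t=8-10: P1@Q1 runs 2, rem=0, completes. Q0=[] Q1=[P2,P3,P4] Q2=[]
t=10-13: P2@Q1 runs 3, rem=4, I/O yield, promote→Q0. Q0=[P2] Q1=[P3,P4] Q2=[]
t=13-15: P2@Q0 runs 2, rem=2, quantum used, demote→Q1. Q0=[] Q1=[P3,P4,P2] Q2=[]
t=15-19: P3@Q1 runs 4, rem=0, completes. Q0=[] Q1=[P4,P2] Q2=[]
t=19-24: P4@Q1 runs 5, rem=1, quantum used, demote→Q2. Q0=[] Q1=[P2] Q2=[P4]
t=24-26: P2@Q1 runs 2, rem=0, completes. Q0=[] Q1=[] Q2=[P4]
t=26-27: P4@Q2 runs 1, rem=0, completes. Q0=[] Q1=[] Q2=[]

Answer: 1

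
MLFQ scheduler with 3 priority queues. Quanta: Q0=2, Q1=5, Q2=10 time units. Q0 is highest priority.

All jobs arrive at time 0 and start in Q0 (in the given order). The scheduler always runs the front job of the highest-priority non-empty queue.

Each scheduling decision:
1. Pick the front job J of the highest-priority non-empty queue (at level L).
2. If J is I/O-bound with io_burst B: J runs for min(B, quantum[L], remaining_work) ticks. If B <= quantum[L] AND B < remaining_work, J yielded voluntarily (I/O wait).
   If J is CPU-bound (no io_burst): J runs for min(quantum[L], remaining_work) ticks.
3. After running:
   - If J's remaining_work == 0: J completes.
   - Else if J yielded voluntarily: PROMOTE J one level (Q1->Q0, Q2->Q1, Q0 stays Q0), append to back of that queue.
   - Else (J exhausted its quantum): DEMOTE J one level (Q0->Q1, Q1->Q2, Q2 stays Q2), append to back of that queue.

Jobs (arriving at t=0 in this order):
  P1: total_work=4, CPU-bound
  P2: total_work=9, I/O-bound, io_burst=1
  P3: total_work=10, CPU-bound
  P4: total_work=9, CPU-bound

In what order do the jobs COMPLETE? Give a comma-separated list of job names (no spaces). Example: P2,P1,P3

Answer: P2,P1,P3,P4

Derivation:
t=0-2: P1@Q0 runs 2, rem=2, quantum used, demote→Q1. Q0=[P2,P3,P4] Q1=[P1] Q2=[]
t=2-3: P2@Q0 runs 1, rem=8, I/O yield, promote→Q0. Q0=[P3,P4,P2] Q1=[P1] Q2=[]
t=3-5: P3@Q0 runs 2, rem=8, quantum used, demote→Q1. Q0=[P4,P2] Q1=[P1,P3] Q2=[]
t=5-7: P4@Q0 runs 2, rem=7, quantum used, demote→Q1. Q0=[P2] Q1=[P1,P3,P4] Q2=[]
t=7-8: P2@Q0 runs 1, rem=7, I/O yield, promote→Q0. Q0=[P2] Q1=[P1,P3,P4] Q2=[]
t=8-9: P2@Q0 runs 1, rem=6, I/O yield, promote→Q0. Q0=[P2] Q1=[P1,P3,P4] Q2=[]
t=9-10: P2@Q0 runs 1, rem=5, I/O yield, promote→Q0. Q0=[P2] Q1=[P1,P3,P4] Q2=[]
t=10-11: P2@Q0 runs 1, rem=4, I/O yield, promote→Q0. Q0=[P2] Q1=[P1,P3,P4] Q2=[]
t=11-12: P2@Q0 runs 1, rem=3, I/O yield, promote→Q0. Q0=[P2] Q1=[P1,P3,P4] Q2=[]
t=12-13: P2@Q0 runs 1, rem=2, I/O yield, promote→Q0. Q0=[P2] Q1=[P1,P3,P4] Q2=[]
t=13-14: P2@Q0 runs 1, rem=1, I/O yield, promote→Q0. Q0=[P2] Q1=[P1,P3,P4] Q2=[]
t=14-15: P2@Q0 runs 1, rem=0, completes. Q0=[] Q1=[P1,P3,P4] Q2=[]
t=15-17: P1@Q1 runs 2, rem=0, completes. Q0=[] Q1=[P3,P4] Q2=[]
t=17-22: P3@Q1 runs 5, rem=3, quantum used, demote→Q2. Q0=[] Q1=[P4] Q2=[P3]
t=22-27: P4@Q1 runs 5, rem=2, quantum used, demote→Q2. Q0=[] Q1=[] Q2=[P3,P4]
t=27-30: P3@Q2 runs 3, rem=0, completes. Q0=[] Q1=[] Q2=[P4]
t=30-32: P4@Q2 runs 2, rem=0, completes. Q0=[] Q1=[] Q2=[]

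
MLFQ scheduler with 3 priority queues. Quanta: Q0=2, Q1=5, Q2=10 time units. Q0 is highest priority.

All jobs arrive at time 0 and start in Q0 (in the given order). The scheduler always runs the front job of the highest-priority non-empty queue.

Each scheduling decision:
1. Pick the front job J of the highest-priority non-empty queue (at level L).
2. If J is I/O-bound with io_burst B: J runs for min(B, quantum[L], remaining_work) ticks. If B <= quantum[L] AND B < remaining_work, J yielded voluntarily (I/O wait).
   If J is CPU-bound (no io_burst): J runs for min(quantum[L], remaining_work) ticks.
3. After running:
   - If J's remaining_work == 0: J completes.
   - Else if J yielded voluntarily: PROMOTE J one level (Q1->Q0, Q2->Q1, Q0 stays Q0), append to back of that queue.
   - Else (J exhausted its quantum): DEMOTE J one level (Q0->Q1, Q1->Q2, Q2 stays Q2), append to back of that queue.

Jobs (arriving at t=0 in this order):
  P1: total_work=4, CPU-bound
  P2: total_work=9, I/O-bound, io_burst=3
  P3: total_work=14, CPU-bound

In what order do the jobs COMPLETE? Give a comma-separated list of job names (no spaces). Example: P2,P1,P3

t=0-2: P1@Q0 runs 2, rem=2, quantum used, demote→Q1. Q0=[P2,P3] Q1=[P1] Q2=[]
t=2-4: P2@Q0 runs 2, rem=7, quantum used, demote→Q1. Q0=[P3] Q1=[P1,P2] Q2=[]
t=4-6: P3@Q0 runs 2, rem=12, quantum used, demote→Q1. Q0=[] Q1=[P1,P2,P3] Q2=[]
t=6-8: P1@Q1 runs 2, rem=0, completes. Q0=[] Q1=[P2,P3] Q2=[]
t=8-11: P2@Q1 runs 3, rem=4, I/O yield, promote→Q0. Q0=[P2] Q1=[P3] Q2=[]
t=11-13: P2@Q0 runs 2, rem=2, quantum used, demote→Q1. Q0=[] Q1=[P3,P2] Q2=[]
t=13-18: P3@Q1 runs 5, rem=7, quantum used, demote→Q2. Q0=[] Q1=[P2] Q2=[P3]
t=18-20: P2@Q1 runs 2, rem=0, completes. Q0=[] Q1=[] Q2=[P3]
t=20-27: P3@Q2 runs 7, rem=0, completes. Q0=[] Q1=[] Q2=[]

Answer: P1,P2,P3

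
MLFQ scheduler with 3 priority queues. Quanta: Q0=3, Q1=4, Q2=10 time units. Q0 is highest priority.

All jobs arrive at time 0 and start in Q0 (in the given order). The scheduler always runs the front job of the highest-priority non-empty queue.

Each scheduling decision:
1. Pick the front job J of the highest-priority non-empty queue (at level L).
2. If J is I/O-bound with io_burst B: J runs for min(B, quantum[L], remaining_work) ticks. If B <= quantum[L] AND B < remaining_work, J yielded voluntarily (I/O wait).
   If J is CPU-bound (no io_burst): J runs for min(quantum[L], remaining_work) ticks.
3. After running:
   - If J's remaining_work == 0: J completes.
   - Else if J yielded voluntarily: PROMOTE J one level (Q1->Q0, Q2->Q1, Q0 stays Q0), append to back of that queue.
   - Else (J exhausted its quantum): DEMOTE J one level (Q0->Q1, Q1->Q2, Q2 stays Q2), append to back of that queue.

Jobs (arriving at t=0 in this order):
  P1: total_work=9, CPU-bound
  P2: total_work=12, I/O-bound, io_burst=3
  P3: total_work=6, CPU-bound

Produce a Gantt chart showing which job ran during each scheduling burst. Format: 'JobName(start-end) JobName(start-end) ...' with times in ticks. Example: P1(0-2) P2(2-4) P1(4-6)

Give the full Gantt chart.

Answer: P1(0-3) P2(3-6) P3(6-9) P2(9-12) P2(12-15) P2(15-18) P1(18-22) P3(22-25) P1(25-27)

Derivation:
t=0-3: P1@Q0 runs 3, rem=6, quantum used, demote→Q1. Q0=[P2,P3] Q1=[P1] Q2=[]
t=3-6: P2@Q0 runs 3, rem=9, I/O yield, promote→Q0. Q0=[P3,P2] Q1=[P1] Q2=[]
t=6-9: P3@Q0 runs 3, rem=3, quantum used, demote→Q1. Q0=[P2] Q1=[P1,P3] Q2=[]
t=9-12: P2@Q0 runs 3, rem=6, I/O yield, promote→Q0. Q0=[P2] Q1=[P1,P3] Q2=[]
t=12-15: P2@Q0 runs 3, rem=3, I/O yield, promote→Q0. Q0=[P2] Q1=[P1,P3] Q2=[]
t=15-18: P2@Q0 runs 3, rem=0, completes. Q0=[] Q1=[P1,P3] Q2=[]
t=18-22: P1@Q1 runs 4, rem=2, quantum used, demote→Q2. Q0=[] Q1=[P3] Q2=[P1]
t=22-25: P3@Q1 runs 3, rem=0, completes. Q0=[] Q1=[] Q2=[P1]
t=25-27: P1@Q2 runs 2, rem=0, completes. Q0=[] Q1=[] Q2=[]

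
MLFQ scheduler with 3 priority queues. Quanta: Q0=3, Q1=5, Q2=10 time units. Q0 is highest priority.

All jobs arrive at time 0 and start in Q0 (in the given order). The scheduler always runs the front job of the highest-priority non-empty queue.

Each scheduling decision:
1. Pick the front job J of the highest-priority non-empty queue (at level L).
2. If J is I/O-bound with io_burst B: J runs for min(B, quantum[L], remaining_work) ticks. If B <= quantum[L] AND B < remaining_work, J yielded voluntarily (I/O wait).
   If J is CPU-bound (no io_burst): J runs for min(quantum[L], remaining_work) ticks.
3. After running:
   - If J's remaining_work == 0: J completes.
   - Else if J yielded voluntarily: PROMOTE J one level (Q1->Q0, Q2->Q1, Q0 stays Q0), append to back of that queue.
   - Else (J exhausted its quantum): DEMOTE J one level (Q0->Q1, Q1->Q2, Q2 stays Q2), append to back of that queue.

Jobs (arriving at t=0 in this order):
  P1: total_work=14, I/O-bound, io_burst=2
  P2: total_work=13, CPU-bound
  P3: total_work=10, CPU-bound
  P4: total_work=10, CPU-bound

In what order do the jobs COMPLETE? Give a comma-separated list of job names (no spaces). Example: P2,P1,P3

Answer: P1,P2,P3,P4

Derivation:
t=0-2: P1@Q0 runs 2, rem=12, I/O yield, promote→Q0. Q0=[P2,P3,P4,P1] Q1=[] Q2=[]
t=2-5: P2@Q0 runs 3, rem=10, quantum used, demote→Q1. Q0=[P3,P4,P1] Q1=[P2] Q2=[]
t=5-8: P3@Q0 runs 3, rem=7, quantum used, demote→Q1. Q0=[P4,P1] Q1=[P2,P3] Q2=[]
t=8-11: P4@Q0 runs 3, rem=7, quantum used, demote→Q1. Q0=[P1] Q1=[P2,P3,P4] Q2=[]
t=11-13: P1@Q0 runs 2, rem=10, I/O yield, promote→Q0. Q0=[P1] Q1=[P2,P3,P4] Q2=[]
t=13-15: P1@Q0 runs 2, rem=8, I/O yield, promote→Q0. Q0=[P1] Q1=[P2,P3,P4] Q2=[]
t=15-17: P1@Q0 runs 2, rem=6, I/O yield, promote→Q0. Q0=[P1] Q1=[P2,P3,P4] Q2=[]
t=17-19: P1@Q0 runs 2, rem=4, I/O yield, promote→Q0. Q0=[P1] Q1=[P2,P3,P4] Q2=[]
t=19-21: P1@Q0 runs 2, rem=2, I/O yield, promote→Q0. Q0=[P1] Q1=[P2,P3,P4] Q2=[]
t=21-23: P1@Q0 runs 2, rem=0, completes. Q0=[] Q1=[P2,P3,P4] Q2=[]
t=23-28: P2@Q1 runs 5, rem=5, quantum used, demote→Q2. Q0=[] Q1=[P3,P4] Q2=[P2]
t=28-33: P3@Q1 runs 5, rem=2, quantum used, demote→Q2. Q0=[] Q1=[P4] Q2=[P2,P3]
t=33-38: P4@Q1 runs 5, rem=2, quantum used, demote→Q2. Q0=[] Q1=[] Q2=[P2,P3,P4]
t=38-43: P2@Q2 runs 5, rem=0, completes. Q0=[] Q1=[] Q2=[P3,P4]
t=43-45: P3@Q2 runs 2, rem=0, completes. Q0=[] Q1=[] Q2=[P4]
t=45-47: P4@Q2 runs 2, rem=0, completes. Q0=[] Q1=[] Q2=[]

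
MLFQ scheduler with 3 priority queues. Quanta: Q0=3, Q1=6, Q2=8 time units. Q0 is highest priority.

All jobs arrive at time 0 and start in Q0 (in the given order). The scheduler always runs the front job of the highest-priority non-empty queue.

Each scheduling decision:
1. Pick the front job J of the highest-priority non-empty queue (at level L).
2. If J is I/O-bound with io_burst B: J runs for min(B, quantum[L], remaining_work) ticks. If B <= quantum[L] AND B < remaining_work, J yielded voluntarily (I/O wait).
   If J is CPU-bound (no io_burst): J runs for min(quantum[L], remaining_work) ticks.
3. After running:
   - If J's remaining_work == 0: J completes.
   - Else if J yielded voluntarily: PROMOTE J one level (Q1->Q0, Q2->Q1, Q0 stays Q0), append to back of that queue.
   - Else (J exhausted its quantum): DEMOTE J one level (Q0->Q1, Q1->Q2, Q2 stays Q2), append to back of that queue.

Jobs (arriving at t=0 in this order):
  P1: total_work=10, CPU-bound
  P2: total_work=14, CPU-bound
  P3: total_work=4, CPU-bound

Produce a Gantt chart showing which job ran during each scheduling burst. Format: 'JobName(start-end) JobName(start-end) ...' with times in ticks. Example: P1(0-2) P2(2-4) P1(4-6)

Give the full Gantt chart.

Answer: P1(0-3) P2(3-6) P3(6-9) P1(9-15) P2(15-21) P3(21-22) P1(22-23) P2(23-28)

Derivation:
t=0-3: P1@Q0 runs 3, rem=7, quantum used, demote→Q1. Q0=[P2,P3] Q1=[P1] Q2=[]
t=3-6: P2@Q0 runs 3, rem=11, quantum used, demote→Q1. Q0=[P3] Q1=[P1,P2] Q2=[]
t=6-9: P3@Q0 runs 3, rem=1, quantum used, demote→Q1. Q0=[] Q1=[P1,P2,P3] Q2=[]
t=9-15: P1@Q1 runs 6, rem=1, quantum used, demote→Q2. Q0=[] Q1=[P2,P3] Q2=[P1]
t=15-21: P2@Q1 runs 6, rem=5, quantum used, demote→Q2. Q0=[] Q1=[P3] Q2=[P1,P2]
t=21-22: P3@Q1 runs 1, rem=0, completes. Q0=[] Q1=[] Q2=[P1,P2]
t=22-23: P1@Q2 runs 1, rem=0, completes. Q0=[] Q1=[] Q2=[P2]
t=23-28: P2@Q2 runs 5, rem=0, completes. Q0=[] Q1=[] Q2=[]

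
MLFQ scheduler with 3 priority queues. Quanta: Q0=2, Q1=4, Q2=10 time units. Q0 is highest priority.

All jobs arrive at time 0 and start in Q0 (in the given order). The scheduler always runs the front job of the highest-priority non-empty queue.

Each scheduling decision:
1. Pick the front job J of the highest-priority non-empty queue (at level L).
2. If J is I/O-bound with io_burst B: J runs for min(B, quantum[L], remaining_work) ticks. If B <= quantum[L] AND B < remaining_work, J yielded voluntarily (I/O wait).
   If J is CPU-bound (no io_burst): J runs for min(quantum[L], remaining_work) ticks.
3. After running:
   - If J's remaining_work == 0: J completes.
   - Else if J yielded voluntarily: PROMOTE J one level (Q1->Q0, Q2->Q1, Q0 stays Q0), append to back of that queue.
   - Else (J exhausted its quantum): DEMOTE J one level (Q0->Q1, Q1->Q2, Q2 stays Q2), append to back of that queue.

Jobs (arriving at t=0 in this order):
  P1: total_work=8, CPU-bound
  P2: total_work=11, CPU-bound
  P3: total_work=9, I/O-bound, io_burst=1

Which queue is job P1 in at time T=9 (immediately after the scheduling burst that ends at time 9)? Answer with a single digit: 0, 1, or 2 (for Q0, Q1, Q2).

t=0-2: P1@Q0 runs 2, rem=6, quantum used, demote→Q1. Q0=[P2,P3] Q1=[P1] Q2=[]
t=2-4: P2@Q0 runs 2, rem=9, quantum used, demote→Q1. Q0=[P3] Q1=[P1,P2] Q2=[]
t=4-5: P3@Q0 runs 1, rem=8, I/O yield, promote→Q0. Q0=[P3] Q1=[P1,P2] Q2=[]
t=5-6: P3@Q0 runs 1, rem=7, I/O yield, promote→Q0. Q0=[P3] Q1=[P1,P2] Q2=[]
t=6-7: P3@Q0 runs 1, rem=6, I/O yield, promote→Q0. Q0=[P3] Q1=[P1,P2] Q2=[]
t=7-8: P3@Q0 runs 1, rem=5, I/O yield, promote→Q0. Q0=[P3] Q1=[P1,P2] Q2=[]
t=8-9: P3@Q0 runs 1, rem=4, I/O yield, promote→Q0. Q0=[P3] Q1=[P1,P2] Q2=[]
t=9-10: P3@Q0 runs 1, rem=3, I/O yield, promote→Q0. Q0=[P3] Q1=[P1,P2] Q2=[]
t=10-11: P3@Q0 runs 1, rem=2, I/O yield, promote→Q0. Q0=[P3] Q1=[P1,P2] Q2=[]
t=11-12: P3@Q0 runs 1, rem=1, I/O yield, promote→Q0. Q0=[P3] Q1=[P1,P2] Q2=[]
t=12-13: P3@Q0 runs 1, rem=0, completes. Q0=[] Q1=[P1,P2] Q2=[]
t=13-17: P1@Q1 runs 4, rem=2, quantum used, demote→Q2. Q0=[] Q1=[P2] Q2=[P1]
t=17-21: P2@Q1 runs 4, rem=5, quantum used, demote→Q2. Q0=[] Q1=[] Q2=[P1,P2]
t=21-23: P1@Q2 runs 2, rem=0, completes. Q0=[] Q1=[] Q2=[P2]
t=23-28: P2@Q2 runs 5, rem=0, completes. Q0=[] Q1=[] Q2=[]

Answer: 1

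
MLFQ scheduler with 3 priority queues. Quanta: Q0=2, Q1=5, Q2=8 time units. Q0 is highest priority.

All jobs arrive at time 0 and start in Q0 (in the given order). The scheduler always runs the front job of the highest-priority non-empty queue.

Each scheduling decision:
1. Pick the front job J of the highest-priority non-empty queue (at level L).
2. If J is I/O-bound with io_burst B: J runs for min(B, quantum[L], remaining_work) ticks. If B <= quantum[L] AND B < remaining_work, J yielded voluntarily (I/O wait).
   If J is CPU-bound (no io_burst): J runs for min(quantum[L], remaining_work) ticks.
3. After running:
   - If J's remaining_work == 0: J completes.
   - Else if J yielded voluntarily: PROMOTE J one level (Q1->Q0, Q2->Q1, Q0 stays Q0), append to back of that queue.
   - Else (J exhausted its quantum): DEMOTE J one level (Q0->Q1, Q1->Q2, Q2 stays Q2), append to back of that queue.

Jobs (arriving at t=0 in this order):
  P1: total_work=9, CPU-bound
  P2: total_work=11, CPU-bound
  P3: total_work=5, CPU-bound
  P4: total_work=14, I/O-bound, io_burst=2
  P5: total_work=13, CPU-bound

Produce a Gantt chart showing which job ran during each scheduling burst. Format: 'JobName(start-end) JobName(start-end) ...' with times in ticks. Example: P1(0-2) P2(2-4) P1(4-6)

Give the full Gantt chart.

Answer: P1(0-2) P2(2-4) P3(4-6) P4(6-8) P5(8-10) P4(10-12) P4(12-14) P4(14-16) P4(16-18) P4(18-20) P4(20-22) P1(22-27) P2(27-32) P3(32-35) P5(35-40) P1(40-42) P2(42-46) P5(46-52)

Derivation:
t=0-2: P1@Q0 runs 2, rem=7, quantum used, demote→Q1. Q0=[P2,P3,P4,P5] Q1=[P1] Q2=[]
t=2-4: P2@Q0 runs 2, rem=9, quantum used, demote→Q1. Q0=[P3,P4,P5] Q1=[P1,P2] Q2=[]
t=4-6: P3@Q0 runs 2, rem=3, quantum used, demote→Q1. Q0=[P4,P5] Q1=[P1,P2,P3] Q2=[]
t=6-8: P4@Q0 runs 2, rem=12, I/O yield, promote→Q0. Q0=[P5,P4] Q1=[P1,P2,P3] Q2=[]
t=8-10: P5@Q0 runs 2, rem=11, quantum used, demote→Q1. Q0=[P4] Q1=[P1,P2,P3,P5] Q2=[]
t=10-12: P4@Q0 runs 2, rem=10, I/O yield, promote→Q0. Q0=[P4] Q1=[P1,P2,P3,P5] Q2=[]
t=12-14: P4@Q0 runs 2, rem=8, I/O yield, promote→Q0. Q0=[P4] Q1=[P1,P2,P3,P5] Q2=[]
t=14-16: P4@Q0 runs 2, rem=6, I/O yield, promote→Q0. Q0=[P4] Q1=[P1,P2,P3,P5] Q2=[]
t=16-18: P4@Q0 runs 2, rem=4, I/O yield, promote→Q0. Q0=[P4] Q1=[P1,P2,P3,P5] Q2=[]
t=18-20: P4@Q0 runs 2, rem=2, I/O yield, promote→Q0. Q0=[P4] Q1=[P1,P2,P3,P5] Q2=[]
t=20-22: P4@Q0 runs 2, rem=0, completes. Q0=[] Q1=[P1,P2,P3,P5] Q2=[]
t=22-27: P1@Q1 runs 5, rem=2, quantum used, demote→Q2. Q0=[] Q1=[P2,P3,P5] Q2=[P1]
t=27-32: P2@Q1 runs 5, rem=4, quantum used, demote→Q2. Q0=[] Q1=[P3,P5] Q2=[P1,P2]
t=32-35: P3@Q1 runs 3, rem=0, completes. Q0=[] Q1=[P5] Q2=[P1,P2]
t=35-40: P5@Q1 runs 5, rem=6, quantum used, demote→Q2. Q0=[] Q1=[] Q2=[P1,P2,P5]
t=40-42: P1@Q2 runs 2, rem=0, completes. Q0=[] Q1=[] Q2=[P2,P5]
t=42-46: P2@Q2 runs 4, rem=0, completes. Q0=[] Q1=[] Q2=[P5]
t=46-52: P5@Q2 runs 6, rem=0, completes. Q0=[] Q1=[] Q2=[]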